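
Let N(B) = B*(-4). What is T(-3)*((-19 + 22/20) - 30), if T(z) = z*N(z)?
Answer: 8622/5 ≈ 1724.4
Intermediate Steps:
N(B) = -4*B
T(z) = -4*z**2 (T(z) = z*(-4*z) = -4*z**2)
T(-3)*((-19 + 22/20) - 30) = (-4*(-3)**2)*((-19 + 22/20) - 30) = (-4*9)*((-19 + 22*(1/20)) - 30) = -36*((-19 + 11/10) - 30) = -36*(-179/10 - 30) = -36*(-479/10) = 8622/5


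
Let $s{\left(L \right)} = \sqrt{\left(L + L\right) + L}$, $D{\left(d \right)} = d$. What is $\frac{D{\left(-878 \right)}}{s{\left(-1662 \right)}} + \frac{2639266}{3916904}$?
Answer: $\frac{1319633}{1958452} + \frac{439 i \sqrt{554}}{831} \approx 0.67381 + 12.434 i$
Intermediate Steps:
$s{\left(L \right)} = \sqrt{3} \sqrt{L}$ ($s{\left(L \right)} = \sqrt{2 L + L} = \sqrt{3 L} = \sqrt{3} \sqrt{L}$)
$\frac{D{\left(-878 \right)}}{s{\left(-1662 \right)}} + \frac{2639266}{3916904} = - \frac{878}{\sqrt{3} \sqrt{-1662}} + \frac{2639266}{3916904} = - \frac{878}{\sqrt{3} i \sqrt{1662}} + 2639266 \cdot \frac{1}{3916904} = - \frac{878}{3 i \sqrt{554}} + \frac{1319633}{1958452} = - 878 \left(- \frac{i \sqrt{554}}{1662}\right) + \frac{1319633}{1958452} = \frac{439 i \sqrt{554}}{831} + \frac{1319633}{1958452} = \frac{1319633}{1958452} + \frac{439 i \sqrt{554}}{831}$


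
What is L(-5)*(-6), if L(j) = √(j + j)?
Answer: -6*I*√10 ≈ -18.974*I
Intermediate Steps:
L(j) = √2*√j (L(j) = √(2*j) = √2*√j)
L(-5)*(-6) = (√2*√(-5))*(-6) = (√2*(I*√5))*(-6) = (I*√10)*(-6) = -6*I*√10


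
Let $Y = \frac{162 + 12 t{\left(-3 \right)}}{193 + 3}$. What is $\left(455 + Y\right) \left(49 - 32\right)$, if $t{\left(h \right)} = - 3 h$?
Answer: $\frac{760325}{98} \approx 7758.4$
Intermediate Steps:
$Y = \frac{135}{98}$ ($Y = \frac{162 + 12 \left(\left(-3\right) \left(-3\right)\right)}{193 + 3} = \frac{162 + 12 \cdot 9}{196} = \left(162 + 108\right) \frac{1}{196} = 270 \cdot \frac{1}{196} = \frac{135}{98} \approx 1.3776$)
$\left(455 + Y\right) \left(49 - 32\right) = \left(455 + \frac{135}{98}\right) \left(49 - 32\right) = \frac{44725 \left(49 - 32\right)}{98} = \frac{44725}{98} \cdot 17 = \frac{760325}{98}$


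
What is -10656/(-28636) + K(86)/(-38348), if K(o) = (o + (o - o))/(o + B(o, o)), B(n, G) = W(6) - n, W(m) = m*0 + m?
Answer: 306169379/823599996 ≈ 0.37175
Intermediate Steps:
W(m) = m (W(m) = 0 + m = m)
B(n, G) = 6 - n
K(o) = o/6 (K(o) = (o + (o - o))/(o + (6 - o)) = (o + 0)/6 = o*(⅙) = o/6)
-10656/(-28636) + K(86)/(-38348) = -10656/(-28636) + ((⅙)*86)/(-38348) = -10656*(-1/28636) + (43/3)*(-1/38348) = 2664/7159 - 43/115044 = 306169379/823599996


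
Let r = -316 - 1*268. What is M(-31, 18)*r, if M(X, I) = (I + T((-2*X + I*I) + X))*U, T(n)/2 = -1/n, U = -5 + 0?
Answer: 3730592/71 ≈ 52544.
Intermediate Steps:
r = -584 (r = -316 - 268 = -584)
U = -5
T(n) = -2/n (T(n) = 2*(-1/n) = -2/n)
M(X, I) = -5*I + 10/(I**2 - X) (M(X, I) = (I - 2/((-2*X + I*I) + X))*(-5) = (I - 2/((-2*X + I**2) + X))*(-5) = (I - 2/((I**2 - 2*X) + X))*(-5) = (I - 2/(I**2 - X))*(-5) = -5*I + 10/(I**2 - X))
M(-31, 18)*r = (5*(2 - 1*18*(18**2 - 1*(-31)))/(18**2 - 1*(-31)))*(-584) = (5*(2 - 1*18*(324 + 31))/(324 + 31))*(-584) = (5*(2 - 1*18*355)/355)*(-584) = (5*(1/355)*(2 - 6390))*(-584) = (5*(1/355)*(-6388))*(-584) = -6388/71*(-584) = 3730592/71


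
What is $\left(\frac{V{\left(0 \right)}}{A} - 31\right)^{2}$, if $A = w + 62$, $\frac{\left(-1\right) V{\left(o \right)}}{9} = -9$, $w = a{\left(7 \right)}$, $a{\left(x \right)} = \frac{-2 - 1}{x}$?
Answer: $\frac{163686436}{185761} \approx 881.17$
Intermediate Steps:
$a{\left(x \right)} = - \frac{3}{x}$ ($a{\left(x \right)} = \frac{-2 - 1}{x} = - \frac{3}{x}$)
$w = - \frac{3}{7} \approx -0.42857$
$V{\left(o \right)} = 81$ ($V{\left(o \right)} = \left(-9\right) \left(-9\right) = 81$)
$A = \frac{431}{7}$ ($A = - \frac{3}{7} + 62 = \frac{431}{7} \approx 61.571$)
$\left(\frac{V{\left(0 \right)}}{A} - 31\right)^{2} = \left(\frac{81}{\frac{431}{7}} - 31\right)^{2} = \left(81 \cdot \frac{7}{431} - 31\right)^{2} = \left(\frac{567}{431} - 31\right)^{2} = \left(- \frac{12794}{431}\right)^{2} = \frac{163686436}{185761}$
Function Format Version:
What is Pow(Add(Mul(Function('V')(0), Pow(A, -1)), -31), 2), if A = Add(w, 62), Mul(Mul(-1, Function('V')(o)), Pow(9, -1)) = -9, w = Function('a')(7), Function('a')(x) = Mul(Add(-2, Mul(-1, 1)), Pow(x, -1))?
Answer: Rational(163686436, 185761) ≈ 881.17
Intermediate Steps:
Function('a')(x) = Mul(-3, Pow(x, -1)) (Function('a')(x) = Mul(Add(-2, -1), Pow(x, -1)) = Mul(-3, Pow(x, -1)))
w = Rational(-3, 7) (w = Mul(-3, Pow(7, -1)) = Mul(-3, Rational(1, 7)) = Rational(-3, 7) ≈ -0.42857)
Function('V')(o) = 81 (Function('V')(o) = Mul(-9, -9) = 81)
A = Rational(431, 7) (A = Add(Rational(-3, 7), 62) = Rational(431, 7) ≈ 61.571)
Pow(Add(Mul(Function('V')(0), Pow(A, -1)), -31), 2) = Pow(Add(Mul(81, Pow(Rational(431, 7), -1)), -31), 2) = Pow(Add(Mul(81, Rational(7, 431)), -31), 2) = Pow(Add(Rational(567, 431), -31), 2) = Pow(Rational(-12794, 431), 2) = Rational(163686436, 185761)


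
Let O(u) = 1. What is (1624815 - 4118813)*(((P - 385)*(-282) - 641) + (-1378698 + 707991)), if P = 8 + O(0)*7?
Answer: 1414116817984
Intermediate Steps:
P = 15 (P = 8 + 1*7 = 8 + 7 = 15)
(1624815 - 4118813)*(((P - 385)*(-282) - 641) + (-1378698 + 707991)) = (1624815 - 4118813)*(((15 - 385)*(-282) - 641) + (-1378698 + 707991)) = -2493998*((-370*(-282) - 641) - 670707) = -2493998*((104340 - 641) - 670707) = -2493998*(103699 - 670707) = -2493998*(-567008) = 1414116817984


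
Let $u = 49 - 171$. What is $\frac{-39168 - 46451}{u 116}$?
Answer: $\frac{85619}{14152} \approx 6.05$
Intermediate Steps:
$u = -122$ ($u = 49 - 171 = -122$)
$\frac{-39168 - 46451}{u 116} = \frac{-39168 - 46451}{\left(-122\right) 116} = \frac{-39168 - 46451}{-14152} = \left(-85619\right) \left(- \frac{1}{14152}\right) = \frac{85619}{14152}$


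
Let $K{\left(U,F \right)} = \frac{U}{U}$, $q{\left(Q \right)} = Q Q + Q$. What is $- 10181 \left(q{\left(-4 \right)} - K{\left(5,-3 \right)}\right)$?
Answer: $-111991$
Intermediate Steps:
$q{\left(Q \right)} = Q + Q^{2}$ ($q{\left(Q \right)} = Q^{2} + Q = Q + Q^{2}$)
$K{\left(U,F \right)} = 1$
$- 10181 \left(q{\left(-4 \right)} - K{\left(5,-3 \right)}\right) = - 10181 \left(- 4 \left(1 - 4\right) - 1\right) = - 10181 \left(\left(-4\right) \left(-3\right) - 1\right) = - 10181 \left(12 - 1\right) = \left(-10181\right) 11 = -111991$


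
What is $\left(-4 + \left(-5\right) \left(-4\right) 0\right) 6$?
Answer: $-24$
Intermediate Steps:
$\left(-4 + \left(-5\right) \left(-4\right) 0\right) 6 = \left(-4 + 20 \cdot 0\right) 6 = \left(-4 + 0\right) 6 = \left(-4\right) 6 = -24$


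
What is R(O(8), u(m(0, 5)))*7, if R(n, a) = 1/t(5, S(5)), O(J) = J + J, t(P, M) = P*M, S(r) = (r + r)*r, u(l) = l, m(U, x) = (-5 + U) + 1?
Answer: 7/250 ≈ 0.028000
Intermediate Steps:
m(U, x) = -4 + U
S(r) = 2*r² (S(r) = (2*r)*r = 2*r²)
t(P, M) = M*P
O(J) = 2*J
R(n, a) = 1/250 (R(n, a) = 1/((2*5²)*5) = 1/((2*25)*5) = 1/(50*5) = 1/250)
R(O(8), u(m(0, 5)))*7 = (1/250)*7 = 7/250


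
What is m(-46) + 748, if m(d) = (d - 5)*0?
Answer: 748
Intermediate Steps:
m(d) = 0 (m(d) = (-5 + d)*0 = 0)
m(-46) + 748 = 0 + 748 = 748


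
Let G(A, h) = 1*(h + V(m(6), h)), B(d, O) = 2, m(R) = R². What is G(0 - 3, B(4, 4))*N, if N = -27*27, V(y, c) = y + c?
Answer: -29160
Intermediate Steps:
V(y, c) = c + y
G(A, h) = 36 + 2*h (G(A, h) = 1*(h + (h + 6²)) = 1*(h + (h + 36)) = 1*(h + (36 + h)) = 1*(36 + 2*h) = 36 + 2*h)
N = -729
G(0 - 3, B(4, 4))*N = (36 + 2*2)*(-729) = (36 + 4)*(-729) = 40*(-729) = -29160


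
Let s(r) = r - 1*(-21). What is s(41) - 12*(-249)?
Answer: 3050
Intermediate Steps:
s(r) = 21 + r (s(r) = r + 21 = 21 + r)
s(41) - 12*(-249) = (21 + 41) - 12*(-249) = 62 + 2988 = 3050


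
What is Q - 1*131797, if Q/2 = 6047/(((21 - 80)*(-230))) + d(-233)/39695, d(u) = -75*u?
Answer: -7099296924372/53866115 ≈ -1.3180e+5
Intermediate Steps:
Q = 95434283/53866115 (Q = 2*(6047/(((21 - 80)*(-230))) - 75*(-233)/39695) = 2*(6047/((-59*(-230))) + 17475*(1/39695)) = 2*(6047/13570 + 3495/7939) = 2*(95434283/107732230) = 95434283/53866115 ≈ 1.7717)
Q - 1*131797 = 95434283/53866115 - 1*131797 = 95434283/53866115 - 131797 = -7099296924372/53866115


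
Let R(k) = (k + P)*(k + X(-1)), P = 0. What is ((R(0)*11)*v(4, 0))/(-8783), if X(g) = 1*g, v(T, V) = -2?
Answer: 0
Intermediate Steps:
X(g) = g
R(k) = k*(-1 + k) (R(k) = (k + 0)*(k - 1) = k*(-1 + k))
((R(0)*11)*v(4, 0))/(-8783) = (((0*(-1 + 0))*11)*(-2))/(-8783) = (((0*(-1))*11)*(-2))*(-1/8783) = ((0*11)*(-2))*(-1/8783) = (0*(-2))*(-1/8783) = 0*(-1/8783) = 0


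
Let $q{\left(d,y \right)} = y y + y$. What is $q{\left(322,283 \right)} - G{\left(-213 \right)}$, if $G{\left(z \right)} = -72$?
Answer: $80444$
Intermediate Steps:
$q{\left(d,y \right)} = y + y^{2}$ ($q{\left(d,y \right)} = y^{2} + y = y + y^{2}$)
$q{\left(322,283 \right)} - G{\left(-213 \right)} = 283 \left(1 + 283\right) - -72 = 283 \cdot 284 + 72 = 80372 + 72 = 80444$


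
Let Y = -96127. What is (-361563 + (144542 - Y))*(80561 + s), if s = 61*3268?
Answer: -33839318646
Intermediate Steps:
s = 199348
(-361563 + (144542 - Y))*(80561 + s) = (-361563 + (144542 - 1*(-96127)))*(80561 + 199348) = (-361563 + (144542 + 96127))*279909 = (-361563 + 240669)*279909 = -120894*279909 = -33839318646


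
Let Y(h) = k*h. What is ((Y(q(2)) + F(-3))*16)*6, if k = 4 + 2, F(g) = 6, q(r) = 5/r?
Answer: 2016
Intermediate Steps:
k = 6
Y(h) = 6*h
((Y(q(2)) + F(-3))*16)*6 = ((6*(5/2) + 6)*16)*6 = ((15 + 6)*16)*6 = (21*16)*6 = 336*6 = 2016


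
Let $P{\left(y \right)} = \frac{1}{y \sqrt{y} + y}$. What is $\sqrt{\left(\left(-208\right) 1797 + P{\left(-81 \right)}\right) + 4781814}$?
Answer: $\frac{\sqrt{2400811448390 + 738 i}}{738} \approx 2099.5 + 3.2269 \cdot 10^{-7} i$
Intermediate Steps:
$P{\left(y \right)} = \frac{1}{y + y^{\frac{3}{2}}}$ ($P{\left(y \right)} = \frac{1}{y^{\frac{3}{2}} + y} = \frac{1}{y + y^{\frac{3}{2}}}$)
$\sqrt{\left(\left(-208\right) 1797 + P{\left(-81 \right)}\right) + 4781814} = \sqrt{\left(\left(-208\right) 1797 + \frac{1}{-81 + \left(-81\right)^{\frac{3}{2}}}\right) + 4781814} = \sqrt{\left(-373776 + \frac{1}{-81 - 729 i}\right) + 4781814} = \sqrt{\left(-373776 + \frac{-81 + 729 i}{538002}\right) + 4781814} = \sqrt{4408038 + \frac{-81 + 729 i}{538002}}$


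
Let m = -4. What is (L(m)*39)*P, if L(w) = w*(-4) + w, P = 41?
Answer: 19188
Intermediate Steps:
L(w) = -3*w (L(w) = -4*w + w = -3*w)
(L(m)*39)*P = (-3*(-4)*39)*41 = (12*39)*41 = 468*41 = 19188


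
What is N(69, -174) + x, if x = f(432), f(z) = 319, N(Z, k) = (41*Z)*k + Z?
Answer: -491858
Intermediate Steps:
N(Z, k) = Z + 41*Z*k (N(Z, k) = 41*Z*k + Z = Z + 41*Z*k)
x = 319
N(69, -174) + x = 69*(1 + 41*(-174)) + 319 = 69*(1 - 7134) + 319 = 69*(-7133) + 319 = -492177 + 319 = -491858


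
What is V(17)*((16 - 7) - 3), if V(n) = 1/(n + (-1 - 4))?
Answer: ½ ≈ 0.50000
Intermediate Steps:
V(n) = 1/(-5 + n) (V(n) = 1/(n - 5) = 1/(-5 + n))
V(17)*((16 - 7) - 3) = ((16 - 7) - 3)/(-5 + 17) = (9 - 3)/12 = (1/12)*6 = ½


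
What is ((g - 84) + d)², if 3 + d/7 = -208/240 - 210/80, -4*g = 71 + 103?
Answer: 430687009/14400 ≈ 29909.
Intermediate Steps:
g = -87/2 (g = -(71 + 103)/4 = -¼*174 = -87/2 ≈ -43.500)
d = -5453/120 (d = -21 + 7*(-208/240 - 210/80) = -21 + 7*(-208*1/240 - 210*1/80) = -21 + 7*(-13/15 - 21/8) = -21 + 7*(-419/120) = -21 - 2933/120 = -5453/120 ≈ -45.442)
((g - 84) + d)² = ((-87/2 - 84) - 5453/120)² = (-255/2 - 5453/120)² = (-20753/120)² = 430687009/14400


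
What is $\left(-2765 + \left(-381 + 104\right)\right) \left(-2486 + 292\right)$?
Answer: $6674148$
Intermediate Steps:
$\left(-2765 + \left(-381 + 104\right)\right) \left(-2486 + 292\right) = \left(-2765 - 277\right) \left(-2194\right) = \left(-3042\right) \left(-2194\right) = 6674148$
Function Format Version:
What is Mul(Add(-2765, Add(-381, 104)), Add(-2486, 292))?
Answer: 6674148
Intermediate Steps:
Mul(Add(-2765, Add(-381, 104)), Add(-2486, 292)) = Mul(Add(-2765, -277), -2194) = Mul(-3042, -2194) = 6674148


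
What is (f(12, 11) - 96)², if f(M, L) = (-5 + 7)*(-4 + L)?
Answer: 6724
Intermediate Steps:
f(M, L) = -8 + 2*L (f(M, L) = 2*(-4 + L) = -8 + 2*L)
(f(12, 11) - 96)² = ((-8 + 2*11) - 96)² = ((-8 + 22) - 96)² = (14 - 96)² = (-82)² = 6724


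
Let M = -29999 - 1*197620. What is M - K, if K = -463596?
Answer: 235977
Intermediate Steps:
M = -227619 (M = -29999 - 197620 = -227619)
M - K = -227619 - 1*(-463596) = -227619 + 463596 = 235977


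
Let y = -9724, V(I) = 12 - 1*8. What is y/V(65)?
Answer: -2431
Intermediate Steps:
V(I) = 4 (V(I) = 12 - 8 = 4)
y/V(65) = -9724/4 = -9724*¼ = -2431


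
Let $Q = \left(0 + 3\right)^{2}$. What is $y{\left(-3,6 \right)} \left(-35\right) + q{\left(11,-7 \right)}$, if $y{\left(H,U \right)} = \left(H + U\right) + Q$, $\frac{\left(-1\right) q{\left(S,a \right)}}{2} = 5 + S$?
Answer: $-452$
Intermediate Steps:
$Q = 9$ ($Q = 3^{2} = 9$)
$q{\left(S,a \right)} = -10 - 2 S$ ($q{\left(S,a \right)} = - 2 \left(5 + S\right) = -10 - 2 S$)
$y{\left(H,U \right)} = 9 + H + U$ ($y{\left(H,U \right)} = \left(H + U\right) + 9 = 9 + H + U$)
$y{\left(-3,6 \right)} \left(-35\right) + q{\left(11,-7 \right)} = \left(9 - 3 + 6\right) \left(-35\right) - 32 = 12 \left(-35\right) - 32 = -420 - 32 = -452$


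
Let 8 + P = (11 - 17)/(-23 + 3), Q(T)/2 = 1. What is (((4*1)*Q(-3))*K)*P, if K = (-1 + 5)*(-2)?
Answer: 2464/5 ≈ 492.80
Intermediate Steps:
Q(T) = 2 (Q(T) = 2*1 = 2)
K = -8 (K = 4*(-2) = -8)
P = -77/10 (P = -8 + (11 - 17)/(-23 + 3) = -8 - 6/(-20) = -8 - 6*(-1/20) = -8 + 3/10 = -77/10 ≈ -7.7000)
(((4*1)*Q(-3))*K)*P = (((4*1)*2)*(-8))*(-77/10) = ((4*2)*(-8))*(-77/10) = (8*(-8))*(-77/10) = -64*(-77/10) = 2464/5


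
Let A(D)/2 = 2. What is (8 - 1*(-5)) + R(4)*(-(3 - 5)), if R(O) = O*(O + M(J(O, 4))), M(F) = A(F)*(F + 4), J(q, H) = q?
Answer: 301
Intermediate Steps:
A(D) = 4 (A(D) = 2*2 = 4)
M(F) = 16 + 4*F (M(F) = 4*(F + 4) = 4*(4 + F) = 16 + 4*F)
R(O) = O*(16 + 5*O) (R(O) = O*(O + (16 + 4*O)) = O*(16 + 5*O))
(8 - 1*(-5)) + R(4)*(-(3 - 5)) = (8 - 1*(-5)) + (4*(16 + 5*4))*(-(3 - 5)) = (8 + 5) + (4*(16 + 20))*(-1*(-2)) = 13 + (4*36)*2 = 13 + 144*2 = 13 + 288 = 301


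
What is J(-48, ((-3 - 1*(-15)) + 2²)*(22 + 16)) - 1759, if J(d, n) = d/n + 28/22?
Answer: -734763/418 ≈ -1757.8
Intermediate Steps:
J(d, n) = 14/11 + d/n (J(d, n) = d/n + 28*(1/22) = d/n + 14/11 = 14/11 + d/n)
J(-48, ((-3 - 1*(-15)) + 2²)*(22 + 16)) - 1759 = (14/11 - 48*1/((22 + 16)*((-3 - 1*(-15)) + 2²))) - 1759 = (14/11 - 48*1/(38*((-3 + 15) + 4))) - 1759 = (14/11 - 48*1/(38*(12 + 4))) - 1759 = (14/11 - 48/(16*38)) - 1759 = (14/11 - 48/608) - 1759 = (14/11 - 48*1/608) - 1759 = (14/11 - 3/38) - 1759 = 499/418 - 1759 = -734763/418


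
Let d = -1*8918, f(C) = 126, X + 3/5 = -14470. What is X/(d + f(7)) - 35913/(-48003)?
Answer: 1683965513/703403960 ≈ 2.3940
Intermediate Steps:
X = -72353/5 (X = -⅗ - 14470 = -72353/5 ≈ -14471.)
d = -8918
X/(d + f(7)) - 35913/(-48003) = -72353/(5*(-8918 + 126)) - 35913/(-48003) = -72353/5/(-8792) - 35913*(-1/48003) = -72353/5*(-1/8792) + 11971/16001 = 72353/43960 + 11971/16001 = 1683965513/703403960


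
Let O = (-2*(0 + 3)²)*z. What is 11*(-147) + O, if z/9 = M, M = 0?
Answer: -1617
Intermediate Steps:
z = 0 (z = 9*0 = 0)
O = 0 (O = -2*(0 + 3)²*0 = -2*3²*0 = -2*9*0 = -18*0 = 0)
11*(-147) + O = 11*(-147) + 0 = -1617 + 0 = -1617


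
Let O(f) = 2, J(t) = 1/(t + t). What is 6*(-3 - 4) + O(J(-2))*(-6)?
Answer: -54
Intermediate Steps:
J(t) = 1/(2*t)
6*(-3 - 4) + O(J(-2))*(-6) = 6*(-3 - 4) + 2*(-6) = 6*(-7) - 12 = -42 - 12 = -54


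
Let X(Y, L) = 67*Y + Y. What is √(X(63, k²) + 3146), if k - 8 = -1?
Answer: √7430 ≈ 86.197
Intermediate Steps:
k = 7 (k = 8 - 1 = 7)
X(Y, L) = 68*Y
√(X(63, k²) + 3146) = √(68*63 + 3146) = √(4284 + 3146) = √7430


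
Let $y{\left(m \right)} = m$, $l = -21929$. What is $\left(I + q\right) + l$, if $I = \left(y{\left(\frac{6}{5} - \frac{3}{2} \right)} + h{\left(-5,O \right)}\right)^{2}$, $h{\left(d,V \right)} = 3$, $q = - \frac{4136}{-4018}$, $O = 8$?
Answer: $- \frac{4403864739}{200900} \approx -21921.0$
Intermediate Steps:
$q = \frac{2068}{2009}$ ($q = \left(-4136\right) \left(- \frac{1}{4018}\right) = \frac{2068}{2009} \approx 1.0294$)
$I = \frac{729}{100}$ ($I = \left(\left(\frac{6}{5} - \frac{3}{2}\right) + 3\right)^{2} = \left(- \frac{3}{10} + 3\right)^{2} = \left(\frac{27}{10}\right)^{2} = \frac{729}{100} \approx 7.29$)
$\left(I + q\right) + l = \left(\frac{729}{100} + \frac{2068}{2009}\right) - 21929 = \frac{1671361}{200900} - 21929 = - \frac{4403864739}{200900}$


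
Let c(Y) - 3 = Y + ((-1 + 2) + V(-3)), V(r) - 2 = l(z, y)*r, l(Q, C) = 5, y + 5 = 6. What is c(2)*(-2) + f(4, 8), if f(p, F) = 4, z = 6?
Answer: 18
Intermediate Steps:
y = 1 (y = -5 + 6 = 1)
V(r) = 2 + 5*r
c(Y) = -9 + Y (c(Y) = 3 + (Y + ((-1 + 2) + (2 + 5*(-3)))) = 3 + (Y + (1 + (2 - 15))) = 3 + (Y + (1 - 13)) = 3 + (Y - 12) = 3 + (-12 + Y) = -9 + Y)
c(2)*(-2) + f(4, 8) = (-9 + 2)*(-2) + 4 = -7*(-2) + 4 = 14 + 4 = 18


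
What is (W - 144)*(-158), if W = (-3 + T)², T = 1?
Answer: 22120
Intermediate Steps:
W = 4 (W = (-3 + 1)² = (-2)² = 4)
(W - 144)*(-158) = (4 - 144)*(-158) = -140*(-158) = 22120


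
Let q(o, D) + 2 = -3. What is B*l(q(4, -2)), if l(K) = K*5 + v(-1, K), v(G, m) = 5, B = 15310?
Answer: -306200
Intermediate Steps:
q(o, D) = -5 (q(o, D) = -2 - 3 = -5)
l(K) = 5 + 5*K (l(K) = K*5 + 5 = 5*K + 5 = 5 + 5*K)
B*l(q(4, -2)) = 15310*(5 + 5*(-5)) = 15310*(5 - 25) = 15310*(-20) = -306200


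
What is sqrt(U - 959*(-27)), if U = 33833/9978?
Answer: sqrt(2578257197886)/9978 ≈ 160.92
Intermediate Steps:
U = 33833/9978 (U = 33833*(1/9978) = 33833/9978 ≈ 3.3908)
sqrt(U - 959*(-27)) = sqrt(33833/9978 - 959*(-27)) = sqrt(33833/9978 + 25893) = sqrt(258394187/9978) = sqrt(2578257197886)/9978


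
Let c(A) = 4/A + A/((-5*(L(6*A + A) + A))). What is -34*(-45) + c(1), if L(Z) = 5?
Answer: 46019/30 ≈ 1534.0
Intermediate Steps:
c(A) = 4/A + A/(-25 - 5*A) (c(A) = 4/A + A/((-5*(5 + A))) = 4/A + A/(-25 - 5*A))
-34*(-45) + c(1) = -34*(-45) + (1/5)*(100 - 1*1**2 + 20*1)/(1*(5 + 1)) = 1530 + (1/5)*1*(100 - 1*1 + 20)/6 = 1530 + (1/5)*1*(1/6)*(100 - 1 + 20) = 1530 + (1/5)*1*(1/6)*119 = 1530 + 119/30 = 46019/30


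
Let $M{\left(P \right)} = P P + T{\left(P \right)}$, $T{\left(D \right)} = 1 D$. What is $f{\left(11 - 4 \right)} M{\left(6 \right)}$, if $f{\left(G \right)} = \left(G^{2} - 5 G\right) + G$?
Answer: $882$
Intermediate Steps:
$T{\left(D \right)} = D$
$f{\left(G \right)} = G^{2} - 4 G$
$M{\left(P \right)} = P + P^{2}$ ($M{\left(P \right)} = P P + P = P^{2} + P = P + P^{2}$)
$f{\left(11 - 4 \right)} M{\left(6 \right)} = \left(11 - 4\right) \left(-4 + \left(11 - 4\right)\right) 6 \left(1 + 6\right) = 7 \left(-4 + 7\right) 6 \cdot 7 = 7 \cdot 3 \cdot 42 = 21 \cdot 42 = 882$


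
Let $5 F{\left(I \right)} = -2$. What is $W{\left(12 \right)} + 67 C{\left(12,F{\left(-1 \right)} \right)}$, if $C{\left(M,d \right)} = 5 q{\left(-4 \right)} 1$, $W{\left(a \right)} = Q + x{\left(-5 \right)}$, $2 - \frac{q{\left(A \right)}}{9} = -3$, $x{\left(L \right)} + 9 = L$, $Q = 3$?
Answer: $15064$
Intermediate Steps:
$x{\left(L \right)} = -9 + L$
$q{\left(A \right)} = 45$ ($q{\left(A \right)} = 18 - -27 = 18 + 27 = 45$)
$W{\left(a \right)} = -11$ ($W{\left(a \right)} = 3 - 14 = -11$)
$F{\left(I \right)} = - \frac{2}{5}$ ($F{\left(I \right)} = \frac{1}{5} \left(-2\right) = - \frac{2}{5}$)
$C{\left(M,d \right)} = 225$ ($C{\left(M,d \right)} = 5 \cdot 45 \cdot 1 = 225 \cdot 1 = 225$)
$W{\left(12 \right)} + 67 C{\left(12,F{\left(-1 \right)} \right)} = -11 + 67 \cdot 225 = -11 + 15075 = 15064$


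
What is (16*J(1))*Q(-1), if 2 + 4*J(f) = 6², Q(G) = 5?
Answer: 680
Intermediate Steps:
J(f) = 17/2 (J(f) = -½ + (¼)*6² = -½ + (¼)*36 = -½ + 9 = 17/2)
(16*J(1))*Q(-1) = (16*(17/2))*5 = 136*5 = 680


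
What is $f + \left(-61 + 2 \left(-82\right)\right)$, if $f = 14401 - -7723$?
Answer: $21899$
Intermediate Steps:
$f = 22124$ ($f = 14401 + 7723 = 22124$)
$f + \left(-61 + 2 \left(-82\right)\right) = 22124 + \left(-61 + 2 \left(-82\right)\right) = 22124 - 225 = 21899$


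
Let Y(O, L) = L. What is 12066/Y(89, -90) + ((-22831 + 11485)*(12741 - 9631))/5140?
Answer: -26981372/3855 ≈ -6999.1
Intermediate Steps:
12066/Y(89, -90) + ((-22831 + 11485)*(12741 - 9631))/5140 = 12066/(-90) + ((-22831 + 11485)*(12741 - 9631))/5140 = 12066*(-1/90) - 11346*3110*(1/5140) = -2011/15 - 35286060*1/5140 = -2011/15 - 1764303/257 = -26981372/3855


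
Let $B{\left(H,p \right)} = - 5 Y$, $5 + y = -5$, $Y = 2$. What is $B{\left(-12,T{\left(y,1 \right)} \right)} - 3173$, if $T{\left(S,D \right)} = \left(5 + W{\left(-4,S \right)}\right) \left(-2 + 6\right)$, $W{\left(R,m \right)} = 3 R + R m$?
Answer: $-3183$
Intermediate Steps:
$y = -10$ ($y = -5 - 5 = -10$)
$T{\left(S,D \right)} = -28 - 16 S$ ($T{\left(S,D \right)} = \left(5 - 4 \left(3 + S\right)\right) \left(-2 + 6\right) = \left(5 - \left(12 + 4 S\right)\right) 4 = \left(-7 - 4 S\right) 4 = -28 - 16 S$)
$B{\left(H,p \right)} = -10$ ($B{\left(H,p \right)} = \left(-5\right) 2 = -10$)
$B{\left(-12,T{\left(y,1 \right)} \right)} - 3173 = -10 - 3173 = -3183$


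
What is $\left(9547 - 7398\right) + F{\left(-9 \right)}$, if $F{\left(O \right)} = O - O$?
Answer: $2149$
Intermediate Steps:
$F{\left(O \right)} = 0$
$\left(9547 - 7398\right) + F{\left(-9 \right)} = \left(9547 - 7398\right) + 0 = 2149 + 0 = 2149$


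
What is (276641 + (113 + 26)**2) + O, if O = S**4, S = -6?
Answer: 297258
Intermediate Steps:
O = 1296 (O = (-6)**4 = 1296)
(276641 + (113 + 26)**2) + O = (276641 + (113 + 26)**2) + 1296 = (276641 + 139**2) + 1296 = (276641 + 19321) + 1296 = 295962 + 1296 = 297258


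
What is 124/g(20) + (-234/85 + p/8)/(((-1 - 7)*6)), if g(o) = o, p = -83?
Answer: 42259/6528 ≈ 6.4735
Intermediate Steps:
124/g(20) + (-234/85 + p/8)/(((-1 - 7)*6)) = 124/20 + (-234/85 - 83/8)/(((-1 - 7)*6)) = 124*(1/20) + (-234*1/85 - 83*⅛)/((-8*6)) = 31/5 + (-234/85 - 83/8)/(-48) = 31/5 - 8927/680*(-1/48) = 31/5 + 8927/32640 = 42259/6528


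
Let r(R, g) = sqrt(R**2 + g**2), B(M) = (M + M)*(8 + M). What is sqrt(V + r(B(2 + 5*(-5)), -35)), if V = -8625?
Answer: sqrt(-8625 + 5*sqrt(19093)) ≈ 89.074*I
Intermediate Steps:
B(M) = 2*M*(8 + M) (B(M) = (2*M)*(8 + M) = 2*M*(8 + M))
sqrt(V + r(B(2 + 5*(-5)), -35)) = sqrt(-8625 + sqrt((2*(2 + 5*(-5))*(8 + (2 + 5*(-5))))**2 + (-35)**2)) = sqrt(-8625 + sqrt((2*(2 - 25)*(8 + (2 - 25)))**2 + 1225)) = sqrt(-8625 + sqrt((2*(-23)*(8 - 23))**2 + 1225)) = sqrt(-8625 + sqrt((2*(-23)*(-15))**2 + 1225)) = sqrt(-8625 + sqrt(690**2 + 1225)) = sqrt(-8625 + sqrt(476100 + 1225)) = sqrt(-8625 + sqrt(477325)) = sqrt(-8625 + 5*sqrt(19093))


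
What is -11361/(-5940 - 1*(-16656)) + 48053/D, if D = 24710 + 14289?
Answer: 23956103/139304428 ≈ 0.17197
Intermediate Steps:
D = 38999
-11361/(-5940 - 1*(-16656)) + 48053/D = -11361/(-5940 - 1*(-16656)) + 48053/38999 = -11361/(-5940 + 16656) + 48053*(1/38999) = -11361/10716 + 48053/38999 = -11361*1/10716 + 48053/38999 = -3787/3572 + 48053/38999 = 23956103/139304428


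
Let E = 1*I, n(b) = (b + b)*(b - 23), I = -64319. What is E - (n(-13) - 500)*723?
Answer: -379547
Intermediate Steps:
n(b) = 2*b*(-23 + b) (n(b) = (2*b)*(-23 + b) = 2*b*(-23 + b))
E = -64319 (E = 1*(-64319) = -64319)
E - (n(-13) - 500)*723 = -64319 - (2*(-13)*(-23 - 13) - 500)*723 = -64319 - (2*(-13)*(-36) - 500)*723 = -64319 - (936 - 500)*723 = -64319 - 436*723 = -64319 - 1*315228 = -64319 - 315228 = -379547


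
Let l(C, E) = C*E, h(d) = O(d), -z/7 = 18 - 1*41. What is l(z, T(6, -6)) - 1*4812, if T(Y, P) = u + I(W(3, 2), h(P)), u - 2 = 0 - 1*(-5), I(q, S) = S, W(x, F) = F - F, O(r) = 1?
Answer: -3524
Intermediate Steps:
W(x, F) = 0
z = 161 (z = -7*(18 - 1*41) = -7*(18 - 41) = -7*(-23) = 161)
h(d) = 1
u = 7 (u = 2 + (0 - 1*(-5)) = 2 + (0 + 5) = 2 + 5 = 7)
T(Y, P) = 8 (T(Y, P) = 7 + 1 = 8)
l(z, T(6, -6)) - 1*4812 = 161*8 - 1*4812 = 1288 - 4812 = -3524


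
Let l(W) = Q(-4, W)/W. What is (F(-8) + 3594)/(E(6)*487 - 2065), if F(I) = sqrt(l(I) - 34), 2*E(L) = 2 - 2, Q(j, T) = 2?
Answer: -3594/2065 - I*sqrt(137)/4130 ≈ -1.7404 - 0.0028341*I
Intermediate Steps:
l(W) = 2/W
E(L) = 0 (E(L) = (2 - 2)/2 = (1/2)*0 = 0)
F(I) = sqrt(-34 + 2/I) (F(I) = sqrt(2/I - 34) = sqrt(-34 + 2/I))
(F(-8) + 3594)/(E(6)*487 - 2065) = (sqrt(-34 + 2/(-8)) + 3594)/(0*487 - 2065) = (sqrt(-34 + 2*(-1/8)) + 3594)/(0 - 2065) = (sqrt(-34 - 1/4) + 3594)/(-2065) = (sqrt(-137/4) + 3594)*(-1/2065) = (I*sqrt(137)/2 + 3594)*(-1/2065) = (3594 + I*sqrt(137)/2)*(-1/2065) = -3594/2065 - I*sqrt(137)/4130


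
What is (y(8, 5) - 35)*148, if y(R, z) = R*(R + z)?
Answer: 10212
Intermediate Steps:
(y(8, 5) - 35)*148 = (8*(8 + 5) - 35)*148 = (8*13 - 35)*148 = (104 - 35)*148 = 69*148 = 10212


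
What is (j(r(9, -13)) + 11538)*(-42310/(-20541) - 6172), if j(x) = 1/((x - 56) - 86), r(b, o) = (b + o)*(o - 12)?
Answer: -30707995744745/431361 ≈ -7.1189e+7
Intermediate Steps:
r(b, o) = (-12 + o)*(b + o) (r(b, o) = (b + o)*(-12 + o) = (-12 + o)*(b + o))
j(x) = 1/(-142 + x) (j(x) = 1/((-56 + x) - 86) = 1/(-142 + x))
(j(r(9, -13)) + 11538)*(-42310/(-20541) - 6172) = (1/(-142 + ((-13)² - 12*9 - 12*(-13) + 9*(-13))) + 11538)*(-42310/(-20541) - 6172) = (1/(-142 + (169 - 108 + 156 - 117)) + 11538)*(-42310*(-1/20541) - 6172) = (1/(-142 + 100) + 11538)*(42310/20541 - 6172) = (1/(-42) + 11538)*(-126736742/20541) = (-1/42 + 11538)*(-126736742/20541) = (484595/42)*(-126736742/20541) = -30707995744745/431361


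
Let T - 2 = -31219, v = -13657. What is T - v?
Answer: -17560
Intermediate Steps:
T = -31217 (T = 2 - 31219 = -31217)
T - v = -31217 - 1*(-13657) = -31217 + 13657 = -17560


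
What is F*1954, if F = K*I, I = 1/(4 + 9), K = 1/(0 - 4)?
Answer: -977/26 ≈ -37.577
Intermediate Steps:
K = -1/4 (K = 1/(-4) = -1/4 ≈ -0.25000)
I = 1/13 ≈ 0.076923
F = -1/52 (F = -1/4*1/13 = -1/52 ≈ -0.019231)
F*1954 = -1/52*1954 = -977/26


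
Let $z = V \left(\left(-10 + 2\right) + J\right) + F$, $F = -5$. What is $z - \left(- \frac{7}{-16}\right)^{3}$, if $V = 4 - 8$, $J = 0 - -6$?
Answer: $\frac{11945}{4096} \approx 2.9163$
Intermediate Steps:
$J = 6$ ($J = 0 + 6 = 6$)
$V = -4$ ($V = 4 - 8 = -4$)
$z = 3$ ($z = - 4 \left(\left(-10 + 2\right) + 6\right) - 5 = - 4 \left(-8 + 6\right) - 5 = \left(-4\right) \left(-2\right) - 5 = 8 - 5 = 3$)
$z - \left(- \frac{7}{-16}\right)^{3} = 3 - \left(- \frac{7}{-16}\right)^{3} = 3 - \left(\left(-7\right) \left(- \frac{1}{16}\right)\right)^{3} = 3 - \left(\frac{7}{16}\right)^{3} = 3 - \frac{343}{4096} = \frac{11945}{4096}$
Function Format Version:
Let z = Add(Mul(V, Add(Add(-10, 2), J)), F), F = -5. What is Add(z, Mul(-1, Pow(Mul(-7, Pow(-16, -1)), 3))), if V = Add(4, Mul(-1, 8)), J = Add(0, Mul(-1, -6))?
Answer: Rational(11945, 4096) ≈ 2.9163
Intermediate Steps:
J = 6 (J = Add(0, 6) = 6)
V = -4 (V = Add(4, -8) = -4)
z = 3 (z = Add(Mul(-4, Add(Add(-10, 2), 6)), -5) = Add(Mul(-4, Add(-8, 6)), -5) = Add(Mul(-4, -2), -5) = Add(8, -5) = 3)
Add(z, Mul(-1, Pow(Mul(-7, Pow(-16, -1)), 3))) = Add(3, Mul(-1, Pow(Mul(-7, Pow(-16, -1)), 3))) = Add(3, Mul(-1, Pow(Mul(-7, Rational(-1, 16)), 3))) = Add(3, Mul(-1, Pow(Rational(7, 16), 3))) = Add(3, Mul(-1, Rational(343, 4096))) = Add(3, Rational(-343, 4096)) = Rational(11945, 4096)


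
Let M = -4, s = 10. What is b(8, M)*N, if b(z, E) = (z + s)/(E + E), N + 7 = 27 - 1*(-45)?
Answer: -585/4 ≈ -146.25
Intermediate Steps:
N = 65 (N = -7 + (27 - 1*(-45)) = -7 + (27 + 45) = -7 + 72 = 65)
b(z, E) = (10 + z)/(2*E) (b(z, E) = (z + 10)/(E + E) = (10 + z)/((2*E)) = (10 + z)*(1/(2*E)) = (10 + z)/(2*E))
b(8, M)*N = ((½)*(10 + 8)/(-4))*65 = ((½)*(-¼)*18)*65 = -9/4*65 = -585/4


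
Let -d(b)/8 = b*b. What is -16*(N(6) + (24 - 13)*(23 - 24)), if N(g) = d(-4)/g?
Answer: 1552/3 ≈ 517.33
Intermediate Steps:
d(b) = -8*b**2 (d(b) = -8*b*b = -8*b**2)
N(g) = -128/g (N(g) = (-8*(-4)**2)/g = (-8*16)/g = -128/g)
-16*(N(6) + (24 - 13)*(23 - 24)) = -16*(-128/6 + (24 - 13)*(23 - 24)) = -16*(-128*1/6 + 11*(-1)) = -16*(-64/3 - 11) = -16*(-97/3) = 1552/3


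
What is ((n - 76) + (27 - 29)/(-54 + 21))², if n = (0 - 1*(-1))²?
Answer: 6115729/1089 ≈ 5615.9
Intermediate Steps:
n = 1 (n = (0 + 1)² = 1² = 1)
((n - 76) + (27 - 29)/(-54 + 21))² = ((1 - 76) + (27 - 29)/(-54 + 21))² = (-75 - 2/(-33))² = (-75 - 2*(-1/33))² = (-75 + 2/33)² = (-2473/33)² = 6115729/1089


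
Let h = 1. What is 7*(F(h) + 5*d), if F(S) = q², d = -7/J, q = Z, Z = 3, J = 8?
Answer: 259/8 ≈ 32.375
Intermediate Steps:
q = 3
d = -7/8 ≈ -0.87500
F(S) = 9 (F(S) = 3² = 9)
7*(F(h) + 5*d) = 7*(9 + 5*(-7/8)) = 7*(9 - 35/8) = 7*(37/8) = 259/8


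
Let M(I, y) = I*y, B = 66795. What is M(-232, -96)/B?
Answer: 7424/22265 ≈ 0.33344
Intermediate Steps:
M(-232, -96)/B = -232*(-96)/66795 = 22272*(1/66795) = 7424/22265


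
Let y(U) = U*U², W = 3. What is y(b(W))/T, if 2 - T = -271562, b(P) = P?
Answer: 27/271564 ≈ 9.9424e-5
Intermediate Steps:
T = 271564 (T = 2 - 1*(-271562) = 2 + 271562 = 271564)
y(U) = U³
y(b(W))/T = 3³/271564 = 27*(1/271564) = 27/271564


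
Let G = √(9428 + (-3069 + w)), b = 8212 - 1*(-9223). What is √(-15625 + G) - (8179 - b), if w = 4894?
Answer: 9256 + √(-15625 + 11*√93) ≈ 9256.0 + 124.57*I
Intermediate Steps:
b = 17435 (b = 8212 + 9223 = 17435)
G = 11*√93 (G = √(9428 + (-3069 + 4894)) = √(9428 + 1825) = √11253 = 11*√93 ≈ 106.08)
√(-15625 + G) - (8179 - b) = √(-15625 + 11*√93) - (8179 - 1*17435) = √(-15625 + 11*√93) - (8179 - 17435) = √(-15625 + 11*√93) - 1*(-9256) = √(-15625 + 11*√93) + 9256 = 9256 + √(-15625 + 11*√93)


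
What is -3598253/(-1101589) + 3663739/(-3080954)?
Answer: 7050117392091/3393945035906 ≈ 2.0773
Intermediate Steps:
-3598253/(-1101589) + 3663739/(-3080954) = -3598253*(-1/1101589) + 3663739*(-1/3080954) = 3598253/1101589 - 3663739/3080954 = 7050117392091/3393945035906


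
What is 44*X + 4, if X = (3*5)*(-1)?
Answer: -656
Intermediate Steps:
X = -15 (X = 15*(-1) = -15)
44*X + 4 = 44*(-15) + 4 = -660 + 4 = -656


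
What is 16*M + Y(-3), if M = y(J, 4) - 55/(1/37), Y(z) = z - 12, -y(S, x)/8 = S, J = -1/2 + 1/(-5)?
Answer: -162427/5 ≈ -32485.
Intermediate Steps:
J = -7/10 (J = -1*½ + 1*(-⅕) = -½ - ⅕ = -7/10 ≈ -0.70000)
y(S, x) = -8*S
Y(z) = -12 + z
M = -10147/5 (M = -8*(-7/10) - 55/(1/37) = 28/5 - 55/1/37 = 28/5 - 55*37 = 28/5 - 2035 = -10147/5 ≈ -2029.4)
16*M + Y(-3) = 16*(-10147/5) + (-12 - 3) = -162352/5 - 15 = -162427/5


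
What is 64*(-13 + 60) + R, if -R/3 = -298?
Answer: 3902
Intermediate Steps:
R = 894 (R = -3*(-298) = 894)
64*(-13 + 60) + R = 64*(-13 + 60) + 894 = 64*47 + 894 = 3008 + 894 = 3902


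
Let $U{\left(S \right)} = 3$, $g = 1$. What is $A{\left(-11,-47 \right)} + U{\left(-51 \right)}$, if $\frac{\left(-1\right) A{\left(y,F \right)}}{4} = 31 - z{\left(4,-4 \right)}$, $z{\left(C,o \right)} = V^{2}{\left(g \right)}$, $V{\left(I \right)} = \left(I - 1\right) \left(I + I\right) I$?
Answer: $-121$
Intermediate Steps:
$V{\left(I \right)} = 2 I^{2} \left(-1 + I\right)$ ($V{\left(I \right)} = \left(-1 + I\right) 2 I I = 2 I \left(-1 + I\right) I = 2 I^{2} \left(-1 + I\right)$)
$z{\left(C,o \right)} = 0$ ($z{\left(C,o \right)} = \left(2 \cdot 1^{2} \left(-1 + 1\right)\right)^{2} = \left(2 \cdot 1 \cdot 0\right)^{2} = 0^{2} = 0$)
$A{\left(y,F \right)} = -124$ ($A{\left(y,F \right)} = - 4 \left(31 - 0\right) = - 4 \left(31 + 0\right) = \left(-4\right) 31 = -124$)
$A{\left(-11,-47 \right)} + U{\left(-51 \right)} = -124 + 3 = -121$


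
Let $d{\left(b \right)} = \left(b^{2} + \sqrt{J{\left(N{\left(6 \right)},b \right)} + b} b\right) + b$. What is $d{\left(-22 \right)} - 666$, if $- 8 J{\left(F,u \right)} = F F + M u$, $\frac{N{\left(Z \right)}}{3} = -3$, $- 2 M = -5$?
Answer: $-204 - 11 i \sqrt{101} \approx -204.0 - 110.55 i$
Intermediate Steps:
$M = \frac{5}{2}$ ($M = \left(- \frac{1}{2}\right) \left(-5\right) = \frac{5}{2} \approx 2.5$)
$N{\left(Z \right)} = -9$ ($N{\left(Z \right)} = 3 \left(-3\right) = -9$)
$J{\left(F,u \right)} = - \frac{5 u}{16} - \frac{F^{2}}{8}$ ($J{\left(F,u \right)} = - \frac{F F + \frac{5 u}{2}}{8} = - \frac{F^{2} + \frac{5 u}{2}}{8} = - \frac{5 u}{16} - \frac{F^{2}}{8}$)
$d{\left(b \right)} = b + b^{2} + b \sqrt{- \frac{81}{8} + \frac{11 b}{16}}$ ($d{\left(b \right)} = \left(b^{2} + \sqrt{\left(- \frac{5 b}{16} - \frac{\left(-9\right)^{2}}{8}\right) + b} b\right) + b = \left(b^{2} + \sqrt{\left(- \frac{5 b}{16} - \frac{81}{8}\right) + b} b\right) + b = \left(b^{2} + \sqrt{\left(- \frac{81}{8} - \frac{5 b}{16}\right) + b} b\right) + b = \left(b^{2} + \sqrt{- \frac{81}{8} + \frac{11 b}{16}} b\right) + b = \left(b^{2} + b \sqrt{- \frac{81}{8} + \frac{11 b}{16}}\right) + b = b + b^{2} + b \sqrt{- \frac{81}{8} + \frac{11 b}{16}}$)
$d{\left(-22 \right)} - 666 = \frac{1}{4} \left(-22\right) \left(4 + \sqrt{-162 + 11 \left(-22\right)} + 4 \left(-22\right)\right) - 666 = \frac{1}{4} \left(-22\right) \left(4 + \sqrt{-162 - 242} - 88\right) - 666 = \frac{1}{4} \left(-22\right) \left(4 + \sqrt{-404} - 88\right) - 666 = \frac{1}{4} \left(-22\right) \left(4 + 2 i \sqrt{101} - 88\right) - 666 = \frac{1}{4} \left(-22\right) \left(-84 + 2 i \sqrt{101}\right) - 666 = \left(462 - 11 i \sqrt{101}\right) - 666 = -204 - 11 i \sqrt{101}$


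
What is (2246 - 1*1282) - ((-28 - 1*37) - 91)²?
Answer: -23372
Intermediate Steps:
(2246 - 1*1282) - ((-28 - 1*37) - 91)² = (2246 - 1282) - ((-28 - 37) - 91)² = 964 - (-65 - 91)² = 964 - 1*(-156)² = 964 - 1*24336 = 964 - 24336 = -23372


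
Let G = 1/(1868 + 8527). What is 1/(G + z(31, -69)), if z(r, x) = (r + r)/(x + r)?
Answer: -197505/322226 ≈ -0.61294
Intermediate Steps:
G = 1/10395 ≈ 9.6200e-5
z(r, x) = 2*r/(r + x) (z(r, x) = (2*r)/(r + x) = 2*r/(r + x))
1/(G + z(31, -69)) = 1/(1/10395 + 2*31/(31 - 69)) = 1/(1/10395 + 2*31/(-38)) = 1/(1/10395 + 2*31*(-1/38)) = 1/(1/10395 - 31/19) = 1/(-322226/197505) = -197505/322226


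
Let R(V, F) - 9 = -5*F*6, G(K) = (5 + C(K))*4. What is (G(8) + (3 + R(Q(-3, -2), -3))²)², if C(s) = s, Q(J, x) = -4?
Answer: 109327936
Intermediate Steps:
G(K) = 20 + 4*K (G(K) = (5 + K)*4 = 20 + 4*K)
R(V, F) = 9 - 30*F (R(V, F) = 9 - 5*F*6 = 9 - 30*F)
(G(8) + (3 + R(Q(-3, -2), -3))²)² = ((20 + 4*8) + (3 + (9 - 30*(-3)))²)² = ((20 + 32) + (3 + (9 + 90))²)² = (52 + (3 + 99)²)² = (52 + 102²)² = (52 + 10404)² = 10456² = 109327936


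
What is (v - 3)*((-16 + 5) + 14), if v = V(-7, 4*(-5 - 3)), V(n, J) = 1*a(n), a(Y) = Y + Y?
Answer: -51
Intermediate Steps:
a(Y) = 2*Y
V(n, J) = 2*n (V(n, J) = 1*(2*n) = 2*n)
v = -14 (v = 2*(-7) = -14)
(v - 3)*((-16 + 5) + 14) = (-14 - 3)*((-16 + 5) + 14) = -17*(-11 + 14) = -17*3 = -51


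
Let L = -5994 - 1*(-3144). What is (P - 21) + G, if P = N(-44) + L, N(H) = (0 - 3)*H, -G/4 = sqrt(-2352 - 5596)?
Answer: -2739 - 8*I*sqrt(1987) ≈ -2739.0 - 356.61*I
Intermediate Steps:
G = -8*I*sqrt(1987) (G = -4*sqrt(-2352 - 5596) = -8*I*sqrt(1987) ≈ -356.61*I)
L = -2850 (L = -5994 + 3144 = -2850)
N(H) = -3*H
P = -2718 (P = -3*(-44) - 2850 = 132 - 2850 = -2718)
(P - 21) + G = (-2718 - 21) - 8*I*sqrt(1987) = -2739 - 8*I*sqrt(1987)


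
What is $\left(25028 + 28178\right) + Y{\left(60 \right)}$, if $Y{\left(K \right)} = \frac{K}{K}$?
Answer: $53207$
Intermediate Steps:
$Y{\left(K \right)} = 1$
$\left(25028 + 28178\right) + Y{\left(60 \right)} = \left(25028 + 28178\right) + 1 = 53206 + 1 = 53207$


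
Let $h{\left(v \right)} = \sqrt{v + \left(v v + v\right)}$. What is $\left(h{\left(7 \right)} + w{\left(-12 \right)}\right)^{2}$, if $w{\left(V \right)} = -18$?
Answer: $387 - 108 \sqrt{7} \approx 101.26$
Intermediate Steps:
$h{\left(v \right)} = \sqrt{v^{2} + 2 v}$ ($h{\left(v \right)} = \sqrt{v + \left(v^{2} + v\right)} = \sqrt{v + \left(v + v^{2}\right)} = \sqrt{v^{2} + 2 v}$)
$\left(h{\left(7 \right)} + w{\left(-12 \right)}\right)^{2} = \left(\sqrt{7 \left(2 + 7\right)} - 18\right)^{2} = \left(\sqrt{7 \cdot 9} - 18\right)^{2} = \left(\sqrt{63} - 18\right)^{2} = \left(3 \sqrt{7} - 18\right)^{2} = \left(-18 + 3 \sqrt{7}\right)^{2}$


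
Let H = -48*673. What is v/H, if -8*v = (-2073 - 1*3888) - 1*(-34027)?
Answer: 14033/129216 ≈ 0.10860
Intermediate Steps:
H = -32304
v = -14033/4 (v = -((-2073 - 1*3888) - 1*(-34027))/8 = -((-2073 - 3888) + 34027)/8 = -(-5961 + 34027)/8 = -1/8*28066 = -14033/4 ≈ -3508.3)
v/H = -14033/4/(-32304) = -14033/4*(-1/32304) = 14033/129216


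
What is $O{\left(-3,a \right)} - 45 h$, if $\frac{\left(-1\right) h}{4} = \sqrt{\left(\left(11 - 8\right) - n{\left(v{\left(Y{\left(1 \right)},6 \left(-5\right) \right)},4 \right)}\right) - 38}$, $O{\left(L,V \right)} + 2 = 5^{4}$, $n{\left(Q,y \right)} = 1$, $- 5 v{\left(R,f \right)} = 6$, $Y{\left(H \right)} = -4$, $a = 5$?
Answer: $623 + 1080 i \approx 623.0 + 1080.0 i$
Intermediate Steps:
$v{\left(R,f \right)} = - \frac{6}{5}$ ($v{\left(R,f \right)} = \left(- \frac{1}{5}\right) 6 = - \frac{6}{5}$)
$O{\left(L,V \right)} = 623$ ($O{\left(L,V \right)} = -2 + 5^{4} = -2 + 625 = 623$)
$h = - 24 i$ ($h = - 4 \sqrt{\left(\left(11 - 8\right) - 1\right) - 38} = - 4 \sqrt{\left(3 - 1\right) - 38} = - 4 \sqrt{2 - 38} = - 4 \sqrt{-36} = - 4 \cdot 6 i = - 24 i \approx - 24.0 i$)
$O{\left(-3,a \right)} - 45 h = 623 - 45 \left(- 24 i\right) = 623 + 1080 i$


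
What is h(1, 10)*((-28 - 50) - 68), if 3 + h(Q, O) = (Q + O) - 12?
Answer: 584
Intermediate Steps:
h(Q, O) = -15 + O + Q (h(Q, O) = -3 + ((Q + O) - 12) = -3 + ((O + Q) - 12) = -3 + (-12 + O + Q) = -15 + O + Q)
h(1, 10)*((-28 - 50) - 68) = (-15 + 10 + 1)*((-28 - 50) - 68) = -4*(-78 - 68) = -4*(-146) = 584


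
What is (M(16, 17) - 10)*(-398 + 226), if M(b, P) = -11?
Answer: 3612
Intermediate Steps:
(M(16, 17) - 10)*(-398 + 226) = (-11 - 10)*(-398 + 226) = -21*(-172) = 3612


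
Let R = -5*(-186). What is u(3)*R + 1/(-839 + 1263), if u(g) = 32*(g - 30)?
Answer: -340692479/424 ≈ -8.0352e+5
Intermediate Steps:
u(g) = -960 + 32*g (u(g) = 32*(-30 + g) = -960 + 32*g)
R = 930
u(3)*R + 1/(-839 + 1263) = (-960 + 32*3)*930 + 1/(-839 + 1263) = (-960 + 96)*930 + 1/424 = -864*930 + 1/424 = -803520 + 1/424 = -340692479/424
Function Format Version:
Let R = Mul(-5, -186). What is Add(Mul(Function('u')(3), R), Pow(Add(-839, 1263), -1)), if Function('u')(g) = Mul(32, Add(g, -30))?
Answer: Rational(-340692479, 424) ≈ -8.0352e+5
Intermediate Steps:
Function('u')(g) = Add(-960, Mul(32, g)) (Function('u')(g) = Mul(32, Add(-30, g)) = Add(-960, Mul(32, g)))
R = 930
Add(Mul(Function('u')(3), R), Pow(Add(-839, 1263), -1)) = Add(Mul(Add(-960, Mul(32, 3)), 930), Pow(Add(-839, 1263), -1)) = Add(Mul(Add(-960, 96), 930), Pow(424, -1)) = Add(Mul(-864, 930), Rational(1, 424)) = Add(-803520, Rational(1, 424)) = Rational(-340692479, 424)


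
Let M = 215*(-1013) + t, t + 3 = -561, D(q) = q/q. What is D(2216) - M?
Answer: 218360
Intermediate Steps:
D(q) = 1
t = -564 (t = -3 - 561 = -564)
M = -218359 (M = 215*(-1013) - 564 = -217795 - 564 = -218359)
D(2216) - M = 1 - 1*(-218359) = 1 + 218359 = 218360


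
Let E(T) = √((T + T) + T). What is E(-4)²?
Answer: -12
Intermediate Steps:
E(T) = √3*√T (E(T) = √(2*T + T) = √(3*T) = √3*√T)
E(-4)² = (√3*√(-4))² = (√3*(2*I))² = (2*I*√3)² = -12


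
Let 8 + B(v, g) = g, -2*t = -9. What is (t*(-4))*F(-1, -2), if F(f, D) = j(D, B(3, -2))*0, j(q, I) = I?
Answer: 0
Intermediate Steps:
t = 9/2 (t = -½*(-9) = 9/2 ≈ 4.5000)
B(v, g) = -8 + g
F(f, D) = 0 (F(f, D) = (-8 - 2)*0 = -10*0 = 0)
(t*(-4))*F(-1, -2) = ((9/2)*(-4))*0 = -18*0 = 0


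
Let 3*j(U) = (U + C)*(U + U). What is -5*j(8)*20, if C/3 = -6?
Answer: 16000/3 ≈ 5333.3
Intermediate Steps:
C = -18 (C = 3*(-6) = -18)
j(U) = 2*U*(-18 + U)/3 (j(U) = ((U - 18)*(U + U))/3 = ((-18 + U)*(2*U))/3 = (2*U*(-18 + U))/3 = 2*U*(-18 + U)/3)
-5*j(8)*20 = -10*8*(-18 + 8)/3*20 = -10*8*(-10)/3*20 = -5*(-160/3)*20 = (800/3)*20 = 16000/3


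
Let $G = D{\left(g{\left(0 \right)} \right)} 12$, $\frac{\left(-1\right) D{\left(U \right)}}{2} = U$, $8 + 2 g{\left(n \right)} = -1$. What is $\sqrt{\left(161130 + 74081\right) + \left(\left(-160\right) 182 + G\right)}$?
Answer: $3 \sqrt{22911} \approx 454.09$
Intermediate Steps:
$g{\left(n \right)} = - \frac{9}{2}$ ($g{\left(n \right)} = -4 + \frac{1}{2} \left(-1\right) = -4 - \frac{1}{2} = - \frac{9}{2}$)
$D{\left(U \right)} = - 2 U$
$G = 108$ ($G = \left(-2\right) \left(- \frac{9}{2}\right) 12 = 9 \cdot 12 = 108$)
$\sqrt{\left(161130 + 74081\right) + \left(\left(-160\right) 182 + G\right)} = \sqrt{\left(161130 + 74081\right) + \left(\left(-160\right) 182 + 108\right)} = \sqrt{235211 + \left(-29120 + 108\right)} = \sqrt{235211 - 29012} = \sqrt{206199} = 3 \sqrt{22911}$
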